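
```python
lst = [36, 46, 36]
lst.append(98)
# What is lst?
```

[36, 46, 36, 98]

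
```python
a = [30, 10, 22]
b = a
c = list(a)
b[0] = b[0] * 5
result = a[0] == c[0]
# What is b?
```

After line 1: a = [30, 10, 22]
After line 2 (b = a, alias): a = [30, 10, 22], b = [30, 10, 22]
After line 3 (c = list(a) is a copy, new object): c = [30, 10, 22]
After line 4 (b[0] = 30 * 5 = 150; mutates shared a/b): a = b = [150, 10, 22], c = [30, 10, 22]
After line 5 (a[0] = 150, c[0] = 30; result = False)

[150, 10, 22]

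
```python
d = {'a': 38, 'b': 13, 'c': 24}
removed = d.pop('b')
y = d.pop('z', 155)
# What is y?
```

After line 1: d = {'a': 38, 'b': 13, 'c': 24}
After line 2 (pop 'b' returns 13): d = {'a': 38, 'c': 24}, removed = 13
After line 3 (pop 'z' missing, returns default 155): d = {'a': 38, 'c': 24}, y = 155

155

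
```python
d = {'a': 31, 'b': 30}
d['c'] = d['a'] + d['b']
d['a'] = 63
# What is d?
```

After line 1: d = {'a': 31, 'b': 30}
After line 2 (d['c'] = 31 + 30): d = {'a': 31, 'b': 30, 'c': 61}
After line 3: d = {'a': 63, 'b': 30, 'c': 61}

{'a': 63, 'b': 30, 'c': 61}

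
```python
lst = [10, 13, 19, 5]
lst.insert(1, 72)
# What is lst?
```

[10, 72, 13, 19, 5]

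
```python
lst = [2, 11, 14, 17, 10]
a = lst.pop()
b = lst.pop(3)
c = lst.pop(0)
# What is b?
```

After line 1: lst = [2, 11, 14, 17, 10]
After line 2 (pop() -> a = 10): lst = [2, 11, 14, 17]
After line 3 (pop(3) -> b = 17): lst = [2, 11, 14]
After line 4 (pop(0) -> c = 2): lst = [11, 14]

17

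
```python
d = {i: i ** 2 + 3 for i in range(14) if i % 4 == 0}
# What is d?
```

{0: 3, 4: 19, 8: 67, 12: 147}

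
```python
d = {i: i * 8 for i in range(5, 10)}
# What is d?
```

{5: 40, 6: 48, 7: 56, 8: 64, 9: 72}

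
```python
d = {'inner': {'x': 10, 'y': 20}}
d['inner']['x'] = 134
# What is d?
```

After line 1: d = {'inner': {'x': 10, 'y': 20}}
After line 2 (inner x overwritten): d = {'inner': {'x': 134, 'y': 20}}

{'inner': {'x': 134, 'y': 20}}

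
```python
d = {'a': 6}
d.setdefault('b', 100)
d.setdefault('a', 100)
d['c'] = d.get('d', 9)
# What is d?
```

After line 1: d = {'a': 6}
After line 2 (setdefault adds 'b'=100): d = {'a': 6, 'b': 100}
After line 3 (setdefault 'a' no-op, already exists): d = {'a': 6, 'b': 100}
After line 4 (get('d', 9) returns default since 'd' not in d): d = {'a': 6, 'b': 100, 'c': 9}

{'a': 6, 'b': 100, 'c': 9}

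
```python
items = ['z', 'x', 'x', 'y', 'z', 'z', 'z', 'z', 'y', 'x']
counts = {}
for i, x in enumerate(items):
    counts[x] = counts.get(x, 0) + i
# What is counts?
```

Initial: counts = {}, items = ['z', 'x', 'x', 'y', 'z', 'z', 'z', 'z', 'y', 'x']
i=0, x='z': counts = {'z': 0}
i=1, x='x': counts = {'z': 0, 'x': 1}
i=2, x='x': counts = {'z': 0, 'x': 3}
i=3, x='y': counts = {'z': 0, 'x': 3, 'y': 3}
i=4, x='z': counts = {'z': 4, 'x': 3, 'y': 3}
i=5, x='z': counts = {'z': 9, 'x': 3, 'y': 3}
i=6, x='z': counts = {'z': 15, 'x': 3, 'y': 3}
i=7, x='z': counts = {'z': 22, 'x': 3, 'y': 3}
i=8, x='y': counts = {'z': 22, 'x': 3, 'y': 11}
i=9, x='x': counts = {'z': 22, 'x': 12, 'y': 11}

{'z': 22, 'x': 12, 'y': 11}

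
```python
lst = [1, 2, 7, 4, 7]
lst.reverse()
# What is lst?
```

[7, 4, 7, 2, 1]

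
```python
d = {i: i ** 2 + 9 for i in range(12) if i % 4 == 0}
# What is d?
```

{0: 9, 4: 25, 8: 73}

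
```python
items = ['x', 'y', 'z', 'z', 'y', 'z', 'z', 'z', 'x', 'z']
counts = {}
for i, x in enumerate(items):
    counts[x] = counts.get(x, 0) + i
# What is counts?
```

Initial: counts = {}, items = ['x', 'y', 'z', 'z', 'y', 'z', 'z', 'z', 'x', 'z']
i=0, x='x': counts = {'x': 0}
i=1, x='y': counts = {'x': 0, 'y': 1}
i=2, x='z': counts = {'x': 0, 'y': 1, 'z': 2}
i=3, x='z': counts = {'x': 0, 'y': 1, 'z': 5}
i=4, x='y': counts = {'x': 0, 'y': 5, 'z': 5}
i=5, x='z': counts = {'x': 0, 'y': 5, 'z': 10}
i=6, x='z': counts = {'x': 0, 'y': 5, 'z': 16}
i=7, x='z': counts = {'x': 0, 'y': 5, 'z': 23}
i=8, x='x': counts = {'x': 8, 'y': 5, 'z': 23}
i=9, x='z': counts = {'x': 8, 'y': 5, 'z': 32}

{'x': 8, 'y': 5, 'z': 32}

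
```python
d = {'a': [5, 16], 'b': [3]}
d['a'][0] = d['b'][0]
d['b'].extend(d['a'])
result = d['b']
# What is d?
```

After line 1: d = {'a': [5, 16], 'b': [3]}
After line 2 (a[0] = b[0] = 3): d = {'a': [3, 16], 'b': [3]}
After line 3 (b.extend(a) appends [3, 16]): d = {'a': [3, 16], 'b': [3, 3, 16]}
After line 4: result = d['b'] = [3, 3, 16]

{'a': [3, 16], 'b': [3, 3, 16]}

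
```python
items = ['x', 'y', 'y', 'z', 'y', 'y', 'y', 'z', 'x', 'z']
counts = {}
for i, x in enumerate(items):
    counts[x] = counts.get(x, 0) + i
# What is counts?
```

Initial: counts = {}, items = ['x', 'y', 'y', 'z', 'y', 'y', 'y', 'z', 'x', 'z']
i=0, x='x': counts = {'x': 0}
i=1, x='y': counts = {'x': 0, 'y': 1}
i=2, x='y': counts = {'x': 0, 'y': 3}
i=3, x='z': counts = {'x': 0, 'y': 3, 'z': 3}
i=4, x='y': counts = {'x': 0, 'y': 7, 'z': 3}
i=5, x='y': counts = {'x': 0, 'y': 12, 'z': 3}
i=6, x='y': counts = {'x': 0, 'y': 18, 'z': 3}
i=7, x='z': counts = {'x': 0, 'y': 18, 'z': 10}
i=8, x='x': counts = {'x': 8, 'y': 18, 'z': 10}
i=9, x='z': counts = {'x': 8, 'y': 18, 'z': 19}

{'x': 8, 'y': 18, 'z': 19}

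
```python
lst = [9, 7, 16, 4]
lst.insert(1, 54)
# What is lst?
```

[9, 54, 7, 16, 4]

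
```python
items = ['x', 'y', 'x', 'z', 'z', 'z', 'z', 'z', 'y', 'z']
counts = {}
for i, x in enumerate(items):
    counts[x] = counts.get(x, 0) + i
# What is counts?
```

Initial: counts = {}, items = ['x', 'y', 'x', 'z', 'z', 'z', 'z', 'z', 'y', 'z']
i=0, x='x': counts = {'x': 0}
i=1, x='y': counts = {'x': 0, 'y': 1}
i=2, x='x': counts = {'x': 2, 'y': 1}
i=3, x='z': counts = {'x': 2, 'y': 1, 'z': 3}
i=4, x='z': counts = {'x': 2, 'y': 1, 'z': 7}
i=5, x='z': counts = {'x': 2, 'y': 1, 'z': 12}
i=6, x='z': counts = {'x': 2, 'y': 1, 'z': 18}
i=7, x='z': counts = {'x': 2, 'y': 1, 'z': 25}
i=8, x='y': counts = {'x': 2, 'y': 9, 'z': 25}
i=9, x='z': counts = {'x': 2, 'y': 9, 'z': 34}

{'x': 2, 'y': 9, 'z': 34}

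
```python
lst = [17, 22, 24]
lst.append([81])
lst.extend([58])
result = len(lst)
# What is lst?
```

After line 1: lst = [17, 22, 24]
After line 2 (append adds [81] as single element): lst = [17, 22, 24, [81]]
After line 3 (extend unpacks [58], adds 58): lst = [17, 22, 24, [81], 58]
After line 4: result = len(lst) = 5

[17, 22, 24, [81], 58]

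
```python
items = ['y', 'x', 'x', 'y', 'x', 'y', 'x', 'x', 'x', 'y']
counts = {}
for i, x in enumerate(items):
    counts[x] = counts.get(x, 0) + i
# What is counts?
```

Initial: counts = {}, items = ['y', 'x', 'x', 'y', 'x', 'y', 'x', 'x', 'x', 'y']
i=0, x='y': counts = {'y': 0}
i=1, x='x': counts = {'y': 0, 'x': 1}
i=2, x='x': counts = {'y': 0, 'x': 3}
i=3, x='y': counts = {'y': 3, 'x': 3}
i=4, x='x': counts = {'y': 3, 'x': 7}
i=5, x='y': counts = {'y': 8, 'x': 7}
i=6, x='x': counts = {'y': 8, 'x': 13}
i=7, x='x': counts = {'y': 8, 'x': 20}
i=8, x='x': counts = {'y': 8, 'x': 28}
i=9, x='y': counts = {'y': 17, 'x': 28}

{'y': 17, 'x': 28}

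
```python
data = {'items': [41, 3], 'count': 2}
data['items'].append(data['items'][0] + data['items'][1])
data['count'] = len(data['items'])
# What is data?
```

After line 1: data = {'items': [41, 3], 'count': 2}
After line 2 (append 41 + 3 = 44): data = {'items': [41, 3, 44], 'count': 2}
After line 3 (count = len(items) = 3): data = {'items': [41, 3, 44], 'count': 3}

{'items': [41, 3, 44], 'count': 3}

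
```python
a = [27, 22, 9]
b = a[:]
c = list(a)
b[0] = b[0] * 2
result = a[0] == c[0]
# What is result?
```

After line 1: a = [27, 22, 9]
After line 2 (b = a[:], copy): a = [27, 22, 9], b = [27, 22, 9]
After line 3 (c = list(a) is a copy, new object): c = [27, 22, 9]
After line 4 (b[0] = 27 * 2 = 54; only b mutates (copy)): a = [27, 22, 9], b = [54, 22, 9], c = [27, 22, 9]
After line 5 (a[0] = 27, c[0] = 27; result = True)

True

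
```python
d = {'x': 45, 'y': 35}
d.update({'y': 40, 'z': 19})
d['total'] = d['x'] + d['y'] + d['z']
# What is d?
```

After line 1: d = {'x': 45, 'y': 35}
After line 2 (y overwritten, z added): d = {'x': 45, 'y': 40, 'z': 19}
After line 3 (total = 45 + 40 + 19 = 104): d = {'x': 45, 'y': 40, 'z': 19, 'total': 104}

{'x': 45, 'y': 40, 'z': 19, 'total': 104}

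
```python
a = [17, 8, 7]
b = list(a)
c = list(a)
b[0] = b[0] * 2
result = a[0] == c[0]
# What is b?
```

After line 1: a = [17, 8, 7]
After line 2 (b = list(a), copy): a = [17, 8, 7], b = [17, 8, 7]
After line 3 (c = list(a) is a copy, new object): c = [17, 8, 7]
After line 4 (b[0] = 17 * 2 = 34; only b mutates (copy)): a = [17, 8, 7], b = [34, 8, 7], c = [17, 8, 7]
After line 5 (a[0] = 17, c[0] = 17; result = True)

[34, 8, 7]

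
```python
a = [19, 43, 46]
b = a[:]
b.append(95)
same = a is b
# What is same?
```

After line 1: a = [19, 43, 46]
After line 2 (b = a[:] is a shallow copy, new object): a = [19, 43, 46], b = [19, 43, 46]
After line 3 (append only mutates b): a = [19, 43, 46], b = [19, 43, 46, 95]
After line 4 (same = a is b; different objects -> False): same = False

False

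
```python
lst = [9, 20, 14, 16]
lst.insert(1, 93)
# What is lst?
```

[9, 93, 20, 14, 16]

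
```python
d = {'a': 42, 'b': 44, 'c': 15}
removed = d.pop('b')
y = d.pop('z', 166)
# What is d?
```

After line 1: d = {'a': 42, 'b': 44, 'c': 15}
After line 2 (pop 'b' returns 44): d = {'a': 42, 'c': 15}, removed = 44
After line 3 (pop 'z' missing, returns default 166): d = {'a': 42, 'c': 15}, y = 166

{'a': 42, 'c': 15}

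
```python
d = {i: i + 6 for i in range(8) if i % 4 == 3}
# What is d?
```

{3: 9, 7: 13}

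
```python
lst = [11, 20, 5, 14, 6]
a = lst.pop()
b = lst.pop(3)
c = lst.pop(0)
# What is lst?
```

After line 1: lst = [11, 20, 5, 14, 6]
After line 2 (pop() -> a = 6): lst = [11, 20, 5, 14]
After line 3 (pop(3) -> b = 14): lst = [11, 20, 5]
After line 4 (pop(0) -> c = 11): lst = [20, 5]

[20, 5]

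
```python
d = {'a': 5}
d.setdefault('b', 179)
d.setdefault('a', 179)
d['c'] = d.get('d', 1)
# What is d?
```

After line 1: d = {'a': 5}
After line 2 (setdefault adds 'b'=179): d = {'a': 5, 'b': 179}
After line 3 (setdefault 'a' no-op, already exists): d = {'a': 5, 'b': 179}
After line 4 (get('d', 1) returns default since 'd' not in d): d = {'a': 5, 'b': 179, 'c': 1}

{'a': 5, 'b': 179, 'c': 1}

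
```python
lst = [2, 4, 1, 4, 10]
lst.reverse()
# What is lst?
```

[10, 4, 1, 4, 2]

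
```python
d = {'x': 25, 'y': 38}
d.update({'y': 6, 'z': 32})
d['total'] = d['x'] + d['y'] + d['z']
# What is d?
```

After line 1: d = {'x': 25, 'y': 38}
After line 2 (y overwritten, z added): d = {'x': 25, 'y': 6, 'z': 32}
After line 3 (total = 25 + 6 + 32 = 63): d = {'x': 25, 'y': 6, 'z': 32, 'total': 63}

{'x': 25, 'y': 6, 'z': 32, 'total': 63}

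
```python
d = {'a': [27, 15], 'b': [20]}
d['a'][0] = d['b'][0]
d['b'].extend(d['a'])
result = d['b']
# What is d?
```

After line 1: d = {'a': [27, 15], 'b': [20]}
After line 2 (a[0] = b[0] = 20): d = {'a': [20, 15], 'b': [20]}
After line 3 (b.extend(a) appends [20, 15]): d = {'a': [20, 15], 'b': [20, 20, 15]}
After line 4: result = d['b'] = [20, 20, 15]

{'a': [20, 15], 'b': [20, 20, 15]}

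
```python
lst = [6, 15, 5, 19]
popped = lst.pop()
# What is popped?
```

19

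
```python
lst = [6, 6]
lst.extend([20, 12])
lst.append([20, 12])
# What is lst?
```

After line 1: lst = [6, 6]
After line 2 (extend unpacks [20, 12]): lst = [6, 6, 20, 12]
After line 3 (append adds [20, 12] as single element): lst = [6, 6, 20, 12, [20, 12]]

[6, 6, 20, 12, [20, 12]]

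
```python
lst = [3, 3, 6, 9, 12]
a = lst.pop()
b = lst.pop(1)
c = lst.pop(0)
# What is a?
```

After line 1: lst = [3, 3, 6, 9, 12]
After line 2 (pop() -> a = 12): lst = [3, 3, 6, 9]
After line 3 (pop(1) -> b = 3): lst = [3, 6, 9]
After line 4 (pop(0) -> c = 3): lst = [6, 9]

12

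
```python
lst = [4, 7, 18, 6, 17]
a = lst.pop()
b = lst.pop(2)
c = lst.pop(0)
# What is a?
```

After line 1: lst = [4, 7, 18, 6, 17]
After line 2 (pop() -> a = 17): lst = [4, 7, 18, 6]
After line 3 (pop(2) -> b = 18): lst = [4, 7, 6]
After line 4 (pop(0) -> c = 4): lst = [7, 6]

17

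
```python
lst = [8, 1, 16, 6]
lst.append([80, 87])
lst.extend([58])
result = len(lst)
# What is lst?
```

After line 1: lst = [8, 1, 16, 6]
After line 2 (append adds [80, 87] as single element): lst = [8, 1, 16, 6, [80, 87]]
After line 3 (extend unpacks [58], adds 58): lst = [8, 1, 16, 6, [80, 87], 58]
After line 4: result = len(lst) = 6

[8, 1, 16, 6, [80, 87], 58]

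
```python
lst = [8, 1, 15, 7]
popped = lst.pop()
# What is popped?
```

7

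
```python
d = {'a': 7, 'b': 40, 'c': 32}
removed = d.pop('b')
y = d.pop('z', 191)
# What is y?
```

After line 1: d = {'a': 7, 'b': 40, 'c': 32}
After line 2 (pop 'b' returns 40): d = {'a': 7, 'c': 32}, removed = 40
After line 3 (pop 'z' missing, returns default 191): d = {'a': 7, 'c': 32}, y = 191

191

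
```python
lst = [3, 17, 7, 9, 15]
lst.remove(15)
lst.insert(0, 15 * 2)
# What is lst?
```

After line 1: lst = [3, 17, 7, 9, 15]
After line 2 (remove first 15): lst = [3, 17, 7, 9]
After line 3 (insert 30 at index 0): lst = [30, 3, 17, 7, 9]

[30, 3, 17, 7, 9]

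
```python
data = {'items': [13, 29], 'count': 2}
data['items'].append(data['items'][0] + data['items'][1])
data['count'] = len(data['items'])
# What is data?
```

After line 1: data = {'items': [13, 29], 'count': 2}
After line 2 (append 13 + 29 = 42): data = {'items': [13, 29, 42], 'count': 2}
After line 3 (count = len(items) = 3): data = {'items': [13, 29, 42], 'count': 3}

{'items': [13, 29, 42], 'count': 3}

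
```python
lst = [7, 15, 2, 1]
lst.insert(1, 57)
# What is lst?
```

[7, 57, 15, 2, 1]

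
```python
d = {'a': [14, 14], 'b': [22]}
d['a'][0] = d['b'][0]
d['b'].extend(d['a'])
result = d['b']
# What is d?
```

After line 1: d = {'a': [14, 14], 'b': [22]}
After line 2 (a[0] = b[0] = 22): d = {'a': [22, 14], 'b': [22]}
After line 3 (b.extend(a) appends [22, 14]): d = {'a': [22, 14], 'b': [22, 22, 14]}
After line 4: result = d['b'] = [22, 22, 14]

{'a': [22, 14], 'b': [22, 22, 14]}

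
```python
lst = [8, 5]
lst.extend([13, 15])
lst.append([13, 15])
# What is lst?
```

After line 1: lst = [8, 5]
After line 2 (extend unpacks [13, 15]): lst = [8, 5, 13, 15]
After line 3 (append adds [13, 15] as single element): lst = [8, 5, 13, 15, [13, 15]]

[8, 5, 13, 15, [13, 15]]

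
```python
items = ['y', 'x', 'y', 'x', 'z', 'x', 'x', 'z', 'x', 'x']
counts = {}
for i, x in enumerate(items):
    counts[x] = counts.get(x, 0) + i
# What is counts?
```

Initial: counts = {}, items = ['y', 'x', 'y', 'x', 'z', 'x', 'x', 'z', 'x', 'x']
i=0, x='y': counts = {'y': 0}
i=1, x='x': counts = {'y': 0, 'x': 1}
i=2, x='y': counts = {'y': 2, 'x': 1}
i=3, x='x': counts = {'y': 2, 'x': 4}
i=4, x='z': counts = {'y': 2, 'x': 4, 'z': 4}
i=5, x='x': counts = {'y': 2, 'x': 9, 'z': 4}
i=6, x='x': counts = {'y': 2, 'x': 15, 'z': 4}
i=7, x='z': counts = {'y': 2, 'x': 15, 'z': 11}
i=8, x='x': counts = {'y': 2, 'x': 23, 'z': 11}
i=9, x='x': counts = {'y': 2, 'x': 32, 'z': 11}

{'y': 2, 'x': 32, 'z': 11}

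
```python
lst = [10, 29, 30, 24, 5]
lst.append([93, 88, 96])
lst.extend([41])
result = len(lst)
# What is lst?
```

After line 1: lst = [10, 29, 30, 24, 5]
After line 2 (append adds [93, 88, 96] as single element): lst = [10, 29, 30, 24, 5, [93, 88, 96]]
After line 3 (extend unpacks [41], adds 41): lst = [10, 29, 30, 24, 5, [93, 88, 96], 41]
After line 4: result = len(lst) = 7

[10, 29, 30, 24, 5, [93, 88, 96], 41]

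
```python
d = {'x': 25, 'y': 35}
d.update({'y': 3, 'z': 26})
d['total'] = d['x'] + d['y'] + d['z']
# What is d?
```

After line 1: d = {'x': 25, 'y': 35}
After line 2 (y overwritten, z added): d = {'x': 25, 'y': 3, 'z': 26}
After line 3 (total = 25 + 3 + 26 = 54): d = {'x': 25, 'y': 3, 'z': 26, 'total': 54}

{'x': 25, 'y': 3, 'z': 26, 'total': 54}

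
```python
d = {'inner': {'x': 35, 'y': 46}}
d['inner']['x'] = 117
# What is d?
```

After line 1: d = {'inner': {'x': 35, 'y': 46}}
After line 2 (inner x overwritten): d = {'inner': {'x': 117, 'y': 46}}

{'inner': {'x': 117, 'y': 46}}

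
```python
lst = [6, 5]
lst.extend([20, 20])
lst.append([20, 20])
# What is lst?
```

After line 1: lst = [6, 5]
After line 2 (extend unpacks [20, 20]): lst = [6, 5, 20, 20]
After line 3 (append adds [20, 20] as single element): lst = [6, 5, 20, 20, [20, 20]]

[6, 5, 20, 20, [20, 20]]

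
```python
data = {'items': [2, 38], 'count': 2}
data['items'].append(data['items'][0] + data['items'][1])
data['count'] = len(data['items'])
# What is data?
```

After line 1: data = {'items': [2, 38], 'count': 2}
After line 2 (append 2 + 38 = 40): data = {'items': [2, 38, 40], 'count': 2}
After line 3 (count = len(items) = 3): data = {'items': [2, 38, 40], 'count': 3}

{'items': [2, 38, 40], 'count': 3}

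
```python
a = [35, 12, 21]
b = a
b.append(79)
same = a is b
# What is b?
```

After line 1: a = [35, 12, 21]
After line 2 (b = a is an alias, same object): a = [35, 12, 21], b = [35, 12, 21]
After line 3 (b.append mutates the shared list): a = [35, 12, 21, 79], b = [35, 12, 21, 79]
After line 4 (same = a is b; same object -> True): same = True

[35, 12, 21, 79]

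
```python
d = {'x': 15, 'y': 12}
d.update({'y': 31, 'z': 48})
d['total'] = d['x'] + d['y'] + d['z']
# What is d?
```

After line 1: d = {'x': 15, 'y': 12}
After line 2 (y overwritten, z added): d = {'x': 15, 'y': 31, 'z': 48}
After line 3 (total = 15 + 31 + 48 = 94): d = {'x': 15, 'y': 31, 'z': 48, 'total': 94}

{'x': 15, 'y': 31, 'z': 48, 'total': 94}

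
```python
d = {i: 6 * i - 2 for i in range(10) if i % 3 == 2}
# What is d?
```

{2: 10, 5: 28, 8: 46}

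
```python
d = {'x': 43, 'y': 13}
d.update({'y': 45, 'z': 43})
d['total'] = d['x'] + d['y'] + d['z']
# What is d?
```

After line 1: d = {'x': 43, 'y': 13}
After line 2 (y overwritten, z added): d = {'x': 43, 'y': 45, 'z': 43}
After line 3 (total = 43 + 45 + 43 = 131): d = {'x': 43, 'y': 45, 'z': 43, 'total': 131}

{'x': 43, 'y': 45, 'z': 43, 'total': 131}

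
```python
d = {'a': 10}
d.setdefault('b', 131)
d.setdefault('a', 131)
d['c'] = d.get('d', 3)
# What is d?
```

After line 1: d = {'a': 10}
After line 2 (setdefault adds 'b'=131): d = {'a': 10, 'b': 131}
After line 3 (setdefault 'a' no-op, already exists): d = {'a': 10, 'b': 131}
After line 4 (get('d', 3) returns default since 'd' not in d): d = {'a': 10, 'b': 131, 'c': 3}

{'a': 10, 'b': 131, 'c': 3}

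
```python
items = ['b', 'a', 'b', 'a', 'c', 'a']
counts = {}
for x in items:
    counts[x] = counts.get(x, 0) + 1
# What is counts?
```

Initial: counts = {}, items = ['b', 'a', 'b', 'a', 'c', 'a']
See 'b': counts = {'b': 1}
See 'a': counts = {'b': 1, 'a': 1}
See 'b': counts = {'b': 2, 'a': 1}
See 'a': counts = {'b': 2, 'a': 2}
See 'c': counts = {'b': 2, 'a': 2, 'c': 1}
See 'a': counts = {'b': 2, 'a': 3, 'c': 1}

{'b': 2, 'a': 3, 'c': 1}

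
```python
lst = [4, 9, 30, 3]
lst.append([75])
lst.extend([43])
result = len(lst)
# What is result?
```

After line 1: lst = [4, 9, 30, 3]
After line 2 (append adds [75] as single element): lst = [4, 9, 30, 3, [75]]
After line 3 (extend unpacks [43], adds 43): lst = [4, 9, 30, 3, [75], 43]
After line 4: result = len(lst) = 6

6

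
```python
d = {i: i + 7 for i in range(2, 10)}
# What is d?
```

{2: 9, 3: 10, 4: 11, 5: 12, 6: 13, 7: 14, 8: 15, 9: 16}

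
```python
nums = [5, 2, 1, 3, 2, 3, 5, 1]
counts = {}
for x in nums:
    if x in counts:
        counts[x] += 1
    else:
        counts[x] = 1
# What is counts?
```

Initial: counts = {}, nums = [5, 2, 1, 3, 2, 3, 5, 1]
See 5: counts = {5: 1}
See 2: counts = {5: 1, 2: 1}
See 1: counts = {5: 1, 2: 1, 1: 1}
See 3: counts = {5: 1, 2: 1, 1: 1, 3: 1}
See 2: counts = {5: 1, 2: 2, 1: 1, 3: 1}
See 3: counts = {5: 1, 2: 2, 1: 1, 3: 2}
See 5: counts = {5: 2, 2: 2, 1: 1, 3: 2}
See 1: counts = {5: 2, 2: 2, 1: 2, 3: 2}

{5: 2, 2: 2, 1: 2, 3: 2}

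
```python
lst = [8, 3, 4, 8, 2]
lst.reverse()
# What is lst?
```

[2, 8, 4, 3, 8]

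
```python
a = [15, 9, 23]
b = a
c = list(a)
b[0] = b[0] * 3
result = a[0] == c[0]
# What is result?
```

After line 1: a = [15, 9, 23]
After line 2 (b = a, alias): a = [15, 9, 23], b = [15, 9, 23]
After line 3 (c = list(a) is a copy, new object): c = [15, 9, 23]
After line 4 (b[0] = 15 * 3 = 45; mutates shared a/b): a = b = [45, 9, 23], c = [15, 9, 23]
After line 5 (a[0] = 45, c[0] = 15; result = False)

False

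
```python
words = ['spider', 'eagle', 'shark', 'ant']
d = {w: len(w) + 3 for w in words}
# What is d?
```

{'spider': 9, 'eagle': 8, 'shark': 8, 'ant': 6}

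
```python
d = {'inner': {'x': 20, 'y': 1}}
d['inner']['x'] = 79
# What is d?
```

After line 1: d = {'inner': {'x': 20, 'y': 1}}
After line 2 (inner x overwritten): d = {'inner': {'x': 79, 'y': 1}}

{'inner': {'x': 79, 'y': 1}}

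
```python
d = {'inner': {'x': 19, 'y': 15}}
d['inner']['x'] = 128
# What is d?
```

After line 1: d = {'inner': {'x': 19, 'y': 15}}
After line 2 (inner x overwritten): d = {'inner': {'x': 128, 'y': 15}}

{'inner': {'x': 128, 'y': 15}}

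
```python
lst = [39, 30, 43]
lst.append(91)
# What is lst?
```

[39, 30, 43, 91]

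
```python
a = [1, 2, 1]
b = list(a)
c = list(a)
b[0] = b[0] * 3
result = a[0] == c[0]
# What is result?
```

After line 1: a = [1, 2, 1]
After line 2 (b = list(a), copy): a = [1, 2, 1], b = [1, 2, 1]
After line 3 (c = list(a) is a copy, new object): c = [1, 2, 1]
After line 4 (b[0] = 1 * 3 = 3; only b mutates (copy)): a = [1, 2, 1], b = [3, 2, 1], c = [1, 2, 1]
After line 5 (a[0] = 1, c[0] = 1; result = True)

True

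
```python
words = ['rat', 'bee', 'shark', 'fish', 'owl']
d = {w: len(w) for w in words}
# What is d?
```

{'rat': 3, 'bee': 3, 'shark': 5, 'fish': 4, 'owl': 3}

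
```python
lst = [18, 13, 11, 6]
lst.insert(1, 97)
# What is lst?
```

[18, 97, 13, 11, 6]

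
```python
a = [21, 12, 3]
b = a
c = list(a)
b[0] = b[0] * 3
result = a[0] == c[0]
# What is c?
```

After line 1: a = [21, 12, 3]
After line 2 (b = a, alias): a = [21, 12, 3], b = [21, 12, 3]
After line 3 (c = list(a) is a copy, new object): c = [21, 12, 3]
After line 4 (b[0] = 21 * 3 = 63; mutates shared a/b): a = b = [63, 12, 3], c = [21, 12, 3]
After line 5 (a[0] = 63, c[0] = 21; result = False)

[21, 12, 3]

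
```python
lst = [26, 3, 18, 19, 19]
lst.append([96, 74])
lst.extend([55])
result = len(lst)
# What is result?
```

After line 1: lst = [26, 3, 18, 19, 19]
After line 2 (append adds [96, 74] as single element): lst = [26, 3, 18, 19, 19, [96, 74]]
After line 3 (extend unpacks [55], adds 55): lst = [26, 3, 18, 19, 19, [96, 74], 55]
After line 4: result = len(lst) = 7

7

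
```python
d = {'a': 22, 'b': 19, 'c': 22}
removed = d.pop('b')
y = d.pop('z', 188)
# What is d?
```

After line 1: d = {'a': 22, 'b': 19, 'c': 22}
After line 2 (pop 'b' returns 19): d = {'a': 22, 'c': 22}, removed = 19
After line 3 (pop 'z' missing, returns default 188): d = {'a': 22, 'c': 22}, y = 188

{'a': 22, 'c': 22}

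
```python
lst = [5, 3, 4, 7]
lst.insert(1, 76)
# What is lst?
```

[5, 76, 3, 4, 7]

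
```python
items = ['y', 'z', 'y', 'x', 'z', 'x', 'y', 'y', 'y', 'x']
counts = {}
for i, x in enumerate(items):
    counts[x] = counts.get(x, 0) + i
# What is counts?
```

Initial: counts = {}, items = ['y', 'z', 'y', 'x', 'z', 'x', 'y', 'y', 'y', 'x']
i=0, x='y': counts = {'y': 0}
i=1, x='z': counts = {'y': 0, 'z': 1}
i=2, x='y': counts = {'y': 2, 'z': 1}
i=3, x='x': counts = {'y': 2, 'z': 1, 'x': 3}
i=4, x='z': counts = {'y': 2, 'z': 5, 'x': 3}
i=5, x='x': counts = {'y': 2, 'z': 5, 'x': 8}
i=6, x='y': counts = {'y': 8, 'z': 5, 'x': 8}
i=7, x='y': counts = {'y': 15, 'z': 5, 'x': 8}
i=8, x='y': counts = {'y': 23, 'z': 5, 'x': 8}
i=9, x='x': counts = {'y': 23, 'z': 5, 'x': 17}

{'y': 23, 'z': 5, 'x': 17}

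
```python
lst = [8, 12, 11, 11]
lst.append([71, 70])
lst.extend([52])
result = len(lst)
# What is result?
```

After line 1: lst = [8, 12, 11, 11]
After line 2 (append adds [71, 70] as single element): lst = [8, 12, 11, 11, [71, 70]]
After line 3 (extend unpacks [52], adds 52): lst = [8, 12, 11, 11, [71, 70], 52]
After line 4: result = len(lst) = 6

6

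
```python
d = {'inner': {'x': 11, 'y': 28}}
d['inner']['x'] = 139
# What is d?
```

After line 1: d = {'inner': {'x': 11, 'y': 28}}
After line 2 (inner x overwritten): d = {'inner': {'x': 139, 'y': 28}}

{'inner': {'x': 139, 'y': 28}}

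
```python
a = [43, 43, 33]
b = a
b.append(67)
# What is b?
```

After line 1: a = [43, 43, 33]
After line 2 (b = a is an alias, same object): a = [43, 43, 33], b = [43, 43, 33]
After line 3 (b.append mutates the shared list): a = [43, 43, 33, 67], b = [43, 43, 33, 67]

[43, 43, 33, 67]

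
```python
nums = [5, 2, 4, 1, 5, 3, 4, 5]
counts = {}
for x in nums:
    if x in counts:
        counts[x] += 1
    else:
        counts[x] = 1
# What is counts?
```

Initial: counts = {}, nums = [5, 2, 4, 1, 5, 3, 4, 5]
See 5: counts = {5: 1}
See 2: counts = {5: 1, 2: 1}
See 4: counts = {5: 1, 2: 1, 4: 1}
See 1: counts = {5: 1, 2: 1, 4: 1, 1: 1}
See 5: counts = {5: 2, 2: 1, 4: 1, 1: 1}
See 3: counts = {5: 2, 2: 1, 4: 1, 1: 1, 3: 1}
See 4: counts = {5: 2, 2: 1, 4: 2, 1: 1, 3: 1}
See 5: counts = {5: 3, 2: 1, 4: 2, 1: 1, 3: 1}

{5: 3, 2: 1, 4: 2, 1: 1, 3: 1}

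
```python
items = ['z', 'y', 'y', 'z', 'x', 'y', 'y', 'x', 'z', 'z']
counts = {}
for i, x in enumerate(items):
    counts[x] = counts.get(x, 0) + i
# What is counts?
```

Initial: counts = {}, items = ['z', 'y', 'y', 'z', 'x', 'y', 'y', 'x', 'z', 'z']
i=0, x='z': counts = {'z': 0}
i=1, x='y': counts = {'z': 0, 'y': 1}
i=2, x='y': counts = {'z': 0, 'y': 3}
i=3, x='z': counts = {'z': 3, 'y': 3}
i=4, x='x': counts = {'z': 3, 'y': 3, 'x': 4}
i=5, x='y': counts = {'z': 3, 'y': 8, 'x': 4}
i=6, x='y': counts = {'z': 3, 'y': 14, 'x': 4}
i=7, x='x': counts = {'z': 3, 'y': 14, 'x': 11}
i=8, x='z': counts = {'z': 11, 'y': 14, 'x': 11}
i=9, x='z': counts = {'z': 20, 'y': 14, 'x': 11}

{'z': 20, 'y': 14, 'x': 11}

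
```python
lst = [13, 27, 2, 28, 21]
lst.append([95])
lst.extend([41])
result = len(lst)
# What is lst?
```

After line 1: lst = [13, 27, 2, 28, 21]
After line 2 (append adds [95] as single element): lst = [13, 27, 2, 28, 21, [95]]
After line 3 (extend unpacks [41], adds 41): lst = [13, 27, 2, 28, 21, [95], 41]
After line 4: result = len(lst) = 7

[13, 27, 2, 28, 21, [95], 41]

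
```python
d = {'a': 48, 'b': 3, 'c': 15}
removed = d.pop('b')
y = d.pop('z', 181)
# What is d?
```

After line 1: d = {'a': 48, 'b': 3, 'c': 15}
After line 2 (pop 'b' returns 3): d = {'a': 48, 'c': 15}, removed = 3
After line 3 (pop 'z' missing, returns default 181): d = {'a': 48, 'c': 15}, y = 181

{'a': 48, 'c': 15}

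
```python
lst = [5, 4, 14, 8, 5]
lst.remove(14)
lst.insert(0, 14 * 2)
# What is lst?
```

After line 1: lst = [5, 4, 14, 8, 5]
After line 2 (remove first 14): lst = [5, 4, 8, 5]
After line 3 (insert 28 at index 0): lst = [28, 5, 4, 8, 5]

[28, 5, 4, 8, 5]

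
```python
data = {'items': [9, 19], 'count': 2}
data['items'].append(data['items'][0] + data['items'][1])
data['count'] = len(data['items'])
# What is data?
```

After line 1: data = {'items': [9, 19], 'count': 2}
After line 2 (append 9 + 19 = 28): data = {'items': [9, 19, 28], 'count': 2}
After line 3 (count = len(items) = 3): data = {'items': [9, 19, 28], 'count': 3}

{'items': [9, 19, 28], 'count': 3}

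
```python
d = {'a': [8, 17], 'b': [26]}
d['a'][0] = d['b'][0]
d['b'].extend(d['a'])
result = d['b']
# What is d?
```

After line 1: d = {'a': [8, 17], 'b': [26]}
After line 2 (a[0] = b[0] = 26): d = {'a': [26, 17], 'b': [26]}
After line 3 (b.extend(a) appends [26, 17]): d = {'a': [26, 17], 'b': [26, 26, 17]}
After line 4: result = d['b'] = [26, 26, 17]

{'a': [26, 17], 'b': [26, 26, 17]}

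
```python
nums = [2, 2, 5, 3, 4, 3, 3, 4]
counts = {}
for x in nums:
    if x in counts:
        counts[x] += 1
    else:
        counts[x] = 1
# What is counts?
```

Initial: counts = {}, nums = [2, 2, 5, 3, 4, 3, 3, 4]
See 2: counts = {2: 1}
See 2: counts = {2: 2}
See 5: counts = {2: 2, 5: 1}
See 3: counts = {2: 2, 5: 1, 3: 1}
See 4: counts = {2: 2, 5: 1, 3: 1, 4: 1}
See 3: counts = {2: 2, 5: 1, 3: 2, 4: 1}
See 3: counts = {2: 2, 5: 1, 3: 3, 4: 1}
See 4: counts = {2: 2, 5: 1, 3: 3, 4: 2}

{2: 2, 5: 1, 3: 3, 4: 2}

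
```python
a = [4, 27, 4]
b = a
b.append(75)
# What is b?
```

After line 1: a = [4, 27, 4]
After line 2 (b = a is an alias, same object): a = [4, 27, 4], b = [4, 27, 4]
After line 3 (b.append mutates the shared list): a = [4, 27, 4, 75], b = [4, 27, 4, 75]

[4, 27, 4, 75]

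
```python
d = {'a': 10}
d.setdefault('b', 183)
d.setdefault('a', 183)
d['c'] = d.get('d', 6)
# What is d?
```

After line 1: d = {'a': 10}
After line 2 (setdefault adds 'b'=183): d = {'a': 10, 'b': 183}
After line 3 (setdefault 'a' no-op, already exists): d = {'a': 10, 'b': 183}
After line 4 (get('d', 6) returns default since 'd' not in d): d = {'a': 10, 'b': 183, 'c': 6}

{'a': 10, 'b': 183, 'c': 6}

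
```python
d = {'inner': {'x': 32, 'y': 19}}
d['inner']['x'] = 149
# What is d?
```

After line 1: d = {'inner': {'x': 32, 'y': 19}}
After line 2 (inner x overwritten): d = {'inner': {'x': 149, 'y': 19}}

{'inner': {'x': 149, 'y': 19}}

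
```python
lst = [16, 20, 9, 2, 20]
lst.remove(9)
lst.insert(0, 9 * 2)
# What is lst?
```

After line 1: lst = [16, 20, 9, 2, 20]
After line 2 (remove first 9): lst = [16, 20, 2, 20]
After line 3 (insert 18 at index 0): lst = [18, 16, 20, 2, 20]

[18, 16, 20, 2, 20]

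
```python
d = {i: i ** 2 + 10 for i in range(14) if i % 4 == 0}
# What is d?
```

{0: 10, 4: 26, 8: 74, 12: 154}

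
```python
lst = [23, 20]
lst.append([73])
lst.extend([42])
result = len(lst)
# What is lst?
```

After line 1: lst = [23, 20]
After line 2 (append adds [73] as single element): lst = [23, 20, [73]]
After line 3 (extend unpacks [42], adds 42): lst = [23, 20, [73], 42]
After line 4: result = len(lst) = 4

[23, 20, [73], 42]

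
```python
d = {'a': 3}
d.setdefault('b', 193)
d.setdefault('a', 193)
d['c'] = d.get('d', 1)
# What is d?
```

After line 1: d = {'a': 3}
After line 2 (setdefault adds 'b'=193): d = {'a': 3, 'b': 193}
After line 3 (setdefault 'a' no-op, already exists): d = {'a': 3, 'b': 193}
After line 4 (get('d', 1) returns default since 'd' not in d): d = {'a': 3, 'b': 193, 'c': 1}

{'a': 3, 'b': 193, 'c': 1}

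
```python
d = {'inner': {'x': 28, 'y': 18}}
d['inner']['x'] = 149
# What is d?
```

After line 1: d = {'inner': {'x': 28, 'y': 18}}
After line 2 (inner x overwritten): d = {'inner': {'x': 149, 'y': 18}}

{'inner': {'x': 149, 'y': 18}}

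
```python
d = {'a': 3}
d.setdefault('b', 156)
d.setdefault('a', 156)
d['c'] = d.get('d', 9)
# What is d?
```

After line 1: d = {'a': 3}
After line 2 (setdefault adds 'b'=156): d = {'a': 3, 'b': 156}
After line 3 (setdefault 'a' no-op, already exists): d = {'a': 3, 'b': 156}
After line 4 (get('d', 9) returns default since 'd' not in d): d = {'a': 3, 'b': 156, 'c': 9}

{'a': 3, 'b': 156, 'c': 9}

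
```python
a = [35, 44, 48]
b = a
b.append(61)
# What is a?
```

After line 1: a = [35, 44, 48]
After line 2 (b = a is an alias, same object): a = [35, 44, 48], b = [35, 44, 48]
After line 3 (b.append mutates the shared list): a = [35, 44, 48, 61], b = [35, 44, 48, 61]

[35, 44, 48, 61]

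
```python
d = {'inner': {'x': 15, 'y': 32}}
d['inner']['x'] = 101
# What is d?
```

After line 1: d = {'inner': {'x': 15, 'y': 32}}
After line 2 (inner x overwritten): d = {'inner': {'x': 101, 'y': 32}}

{'inner': {'x': 101, 'y': 32}}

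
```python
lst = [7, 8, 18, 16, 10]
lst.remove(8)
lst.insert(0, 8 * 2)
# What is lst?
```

After line 1: lst = [7, 8, 18, 16, 10]
After line 2 (remove first 8): lst = [7, 18, 16, 10]
After line 3 (insert 16 at index 0): lst = [16, 7, 18, 16, 10]

[16, 7, 18, 16, 10]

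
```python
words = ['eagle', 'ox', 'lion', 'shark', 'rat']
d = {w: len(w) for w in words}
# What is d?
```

{'eagle': 5, 'ox': 2, 'lion': 4, 'shark': 5, 'rat': 3}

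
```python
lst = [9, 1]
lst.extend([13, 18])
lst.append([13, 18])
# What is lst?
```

After line 1: lst = [9, 1]
After line 2 (extend unpacks [13, 18]): lst = [9, 1, 13, 18]
After line 3 (append adds [13, 18] as single element): lst = [9, 1, 13, 18, [13, 18]]

[9, 1, 13, 18, [13, 18]]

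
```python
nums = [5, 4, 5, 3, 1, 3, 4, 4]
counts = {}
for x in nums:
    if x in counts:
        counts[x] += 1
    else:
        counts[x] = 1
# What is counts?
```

Initial: counts = {}, nums = [5, 4, 5, 3, 1, 3, 4, 4]
See 5: counts = {5: 1}
See 4: counts = {5: 1, 4: 1}
See 5: counts = {5: 2, 4: 1}
See 3: counts = {5: 2, 4: 1, 3: 1}
See 1: counts = {5: 2, 4: 1, 3: 1, 1: 1}
See 3: counts = {5: 2, 4: 1, 3: 2, 1: 1}
See 4: counts = {5: 2, 4: 2, 3: 2, 1: 1}
See 4: counts = {5: 2, 4: 3, 3: 2, 1: 1}

{5: 2, 4: 3, 3: 2, 1: 1}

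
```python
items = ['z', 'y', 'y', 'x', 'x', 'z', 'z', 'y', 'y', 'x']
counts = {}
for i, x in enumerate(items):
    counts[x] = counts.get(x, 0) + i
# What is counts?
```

Initial: counts = {}, items = ['z', 'y', 'y', 'x', 'x', 'z', 'z', 'y', 'y', 'x']
i=0, x='z': counts = {'z': 0}
i=1, x='y': counts = {'z': 0, 'y': 1}
i=2, x='y': counts = {'z': 0, 'y': 3}
i=3, x='x': counts = {'z': 0, 'y': 3, 'x': 3}
i=4, x='x': counts = {'z': 0, 'y': 3, 'x': 7}
i=5, x='z': counts = {'z': 5, 'y': 3, 'x': 7}
i=6, x='z': counts = {'z': 11, 'y': 3, 'x': 7}
i=7, x='y': counts = {'z': 11, 'y': 10, 'x': 7}
i=8, x='y': counts = {'z': 11, 'y': 18, 'x': 7}
i=9, x='x': counts = {'z': 11, 'y': 18, 'x': 16}

{'z': 11, 'y': 18, 'x': 16}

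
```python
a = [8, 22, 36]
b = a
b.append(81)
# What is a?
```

After line 1: a = [8, 22, 36]
After line 2 (b = a is an alias, same object): a = [8, 22, 36], b = [8, 22, 36]
After line 3 (b.append mutates the shared list): a = [8, 22, 36, 81], b = [8, 22, 36, 81]

[8, 22, 36, 81]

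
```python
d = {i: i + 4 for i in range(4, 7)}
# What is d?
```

{4: 8, 5: 9, 6: 10}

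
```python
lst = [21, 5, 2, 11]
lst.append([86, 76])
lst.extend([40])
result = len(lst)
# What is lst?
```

After line 1: lst = [21, 5, 2, 11]
After line 2 (append adds [86, 76] as single element): lst = [21, 5, 2, 11, [86, 76]]
After line 3 (extend unpacks [40], adds 40): lst = [21, 5, 2, 11, [86, 76], 40]
After line 4: result = len(lst) = 6

[21, 5, 2, 11, [86, 76], 40]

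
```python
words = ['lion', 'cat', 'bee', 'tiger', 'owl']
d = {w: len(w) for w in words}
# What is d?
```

{'lion': 4, 'cat': 3, 'bee': 3, 'tiger': 5, 'owl': 3}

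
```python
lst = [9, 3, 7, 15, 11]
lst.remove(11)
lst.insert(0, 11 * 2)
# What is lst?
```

After line 1: lst = [9, 3, 7, 15, 11]
After line 2 (remove first 11): lst = [9, 3, 7, 15]
After line 3 (insert 22 at index 0): lst = [22, 9, 3, 7, 15]

[22, 9, 3, 7, 15]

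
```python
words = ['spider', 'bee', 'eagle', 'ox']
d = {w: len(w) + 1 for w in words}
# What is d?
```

{'spider': 7, 'bee': 4, 'eagle': 6, 'ox': 3}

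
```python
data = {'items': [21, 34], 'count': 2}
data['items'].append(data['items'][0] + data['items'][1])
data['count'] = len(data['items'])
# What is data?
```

After line 1: data = {'items': [21, 34], 'count': 2}
After line 2 (append 21 + 34 = 55): data = {'items': [21, 34, 55], 'count': 2}
After line 3 (count = len(items) = 3): data = {'items': [21, 34, 55], 'count': 3}

{'items': [21, 34, 55], 'count': 3}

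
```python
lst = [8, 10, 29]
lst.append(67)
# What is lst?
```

[8, 10, 29, 67]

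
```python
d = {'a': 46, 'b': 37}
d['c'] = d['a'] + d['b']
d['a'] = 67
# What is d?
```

After line 1: d = {'a': 46, 'b': 37}
After line 2 (d['c'] = 46 + 37): d = {'a': 46, 'b': 37, 'c': 83}
After line 3: d = {'a': 67, 'b': 37, 'c': 83}

{'a': 67, 'b': 37, 'c': 83}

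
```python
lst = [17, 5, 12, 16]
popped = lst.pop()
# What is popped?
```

16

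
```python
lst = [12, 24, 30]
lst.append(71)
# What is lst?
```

[12, 24, 30, 71]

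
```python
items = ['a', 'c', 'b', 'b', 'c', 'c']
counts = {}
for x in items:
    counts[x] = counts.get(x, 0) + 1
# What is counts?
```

Initial: counts = {}, items = ['a', 'c', 'b', 'b', 'c', 'c']
See 'a': counts = {'a': 1}
See 'c': counts = {'a': 1, 'c': 1}
See 'b': counts = {'a': 1, 'c': 1, 'b': 1}
See 'b': counts = {'a': 1, 'c': 1, 'b': 2}
See 'c': counts = {'a': 1, 'c': 2, 'b': 2}
See 'c': counts = {'a': 1, 'c': 3, 'b': 2}

{'a': 1, 'c': 3, 'b': 2}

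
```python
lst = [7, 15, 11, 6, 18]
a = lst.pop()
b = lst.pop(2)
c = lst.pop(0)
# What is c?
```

After line 1: lst = [7, 15, 11, 6, 18]
After line 2 (pop() -> a = 18): lst = [7, 15, 11, 6]
After line 3 (pop(2) -> b = 11): lst = [7, 15, 6]
After line 4 (pop(0) -> c = 7): lst = [15, 6]

7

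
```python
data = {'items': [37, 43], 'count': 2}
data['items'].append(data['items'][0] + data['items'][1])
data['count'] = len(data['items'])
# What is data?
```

After line 1: data = {'items': [37, 43], 'count': 2}
After line 2 (append 37 + 43 = 80): data = {'items': [37, 43, 80], 'count': 2}
After line 3 (count = len(items) = 3): data = {'items': [37, 43, 80], 'count': 3}

{'items': [37, 43, 80], 'count': 3}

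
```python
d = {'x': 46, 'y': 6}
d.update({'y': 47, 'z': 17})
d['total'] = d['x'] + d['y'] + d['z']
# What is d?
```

After line 1: d = {'x': 46, 'y': 6}
After line 2 (y overwritten, z added): d = {'x': 46, 'y': 47, 'z': 17}
After line 3 (total = 46 + 47 + 17 = 110): d = {'x': 46, 'y': 47, 'z': 17, 'total': 110}

{'x': 46, 'y': 47, 'z': 17, 'total': 110}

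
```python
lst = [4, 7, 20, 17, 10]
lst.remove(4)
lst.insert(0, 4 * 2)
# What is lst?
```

After line 1: lst = [4, 7, 20, 17, 10]
After line 2 (remove first 4): lst = [7, 20, 17, 10]
After line 3 (insert 8 at index 0): lst = [8, 7, 20, 17, 10]

[8, 7, 20, 17, 10]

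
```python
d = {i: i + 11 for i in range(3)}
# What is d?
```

{0: 11, 1: 12, 2: 13}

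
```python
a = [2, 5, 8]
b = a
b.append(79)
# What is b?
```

After line 1: a = [2, 5, 8]
After line 2 (b = a is an alias, same object): a = [2, 5, 8], b = [2, 5, 8]
After line 3 (b.append mutates the shared list): a = [2, 5, 8, 79], b = [2, 5, 8, 79]

[2, 5, 8, 79]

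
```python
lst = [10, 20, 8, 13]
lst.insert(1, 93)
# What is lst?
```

[10, 93, 20, 8, 13]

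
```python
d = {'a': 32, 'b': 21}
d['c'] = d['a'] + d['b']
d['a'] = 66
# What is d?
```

After line 1: d = {'a': 32, 'b': 21}
After line 2 (d['c'] = 32 + 21): d = {'a': 32, 'b': 21, 'c': 53}
After line 3: d = {'a': 66, 'b': 21, 'c': 53}

{'a': 66, 'b': 21, 'c': 53}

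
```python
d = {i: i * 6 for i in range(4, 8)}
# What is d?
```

{4: 24, 5: 30, 6: 36, 7: 42}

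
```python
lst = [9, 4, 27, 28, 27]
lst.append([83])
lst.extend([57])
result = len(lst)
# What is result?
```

After line 1: lst = [9, 4, 27, 28, 27]
After line 2 (append adds [83] as single element): lst = [9, 4, 27, 28, 27, [83]]
After line 3 (extend unpacks [57], adds 57): lst = [9, 4, 27, 28, 27, [83], 57]
After line 4: result = len(lst) = 7

7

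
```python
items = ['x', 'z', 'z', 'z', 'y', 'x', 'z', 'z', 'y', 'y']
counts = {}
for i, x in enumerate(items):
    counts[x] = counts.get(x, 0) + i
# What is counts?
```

Initial: counts = {}, items = ['x', 'z', 'z', 'z', 'y', 'x', 'z', 'z', 'y', 'y']
i=0, x='x': counts = {'x': 0}
i=1, x='z': counts = {'x': 0, 'z': 1}
i=2, x='z': counts = {'x': 0, 'z': 3}
i=3, x='z': counts = {'x': 0, 'z': 6}
i=4, x='y': counts = {'x': 0, 'z': 6, 'y': 4}
i=5, x='x': counts = {'x': 5, 'z': 6, 'y': 4}
i=6, x='z': counts = {'x': 5, 'z': 12, 'y': 4}
i=7, x='z': counts = {'x': 5, 'z': 19, 'y': 4}
i=8, x='y': counts = {'x': 5, 'z': 19, 'y': 12}
i=9, x='y': counts = {'x': 5, 'z': 19, 'y': 21}

{'x': 5, 'z': 19, 'y': 21}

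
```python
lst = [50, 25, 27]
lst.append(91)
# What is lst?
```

[50, 25, 27, 91]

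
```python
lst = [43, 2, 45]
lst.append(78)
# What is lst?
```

[43, 2, 45, 78]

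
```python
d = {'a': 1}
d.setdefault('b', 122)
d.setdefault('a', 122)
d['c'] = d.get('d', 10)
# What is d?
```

After line 1: d = {'a': 1}
After line 2 (setdefault adds 'b'=122): d = {'a': 1, 'b': 122}
After line 3 (setdefault 'a' no-op, already exists): d = {'a': 1, 'b': 122}
After line 4 (get('d', 10) returns default since 'd' not in d): d = {'a': 1, 'b': 122, 'c': 10}

{'a': 1, 'b': 122, 'c': 10}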